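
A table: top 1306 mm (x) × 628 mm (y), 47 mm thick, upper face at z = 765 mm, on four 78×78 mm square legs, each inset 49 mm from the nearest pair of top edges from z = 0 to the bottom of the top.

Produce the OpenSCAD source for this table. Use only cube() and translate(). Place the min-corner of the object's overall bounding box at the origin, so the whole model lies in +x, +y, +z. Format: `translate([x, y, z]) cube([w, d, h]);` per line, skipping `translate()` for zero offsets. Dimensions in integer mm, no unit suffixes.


translate([0, 0, 718]) cube([1306, 628, 47]);
translate([49, 49, 0]) cube([78, 78, 718]);
translate([1179, 49, 0]) cube([78, 78, 718]);
translate([49, 501, 0]) cube([78, 78, 718]);
translate([1179, 501, 0]) cube([78, 78, 718]);


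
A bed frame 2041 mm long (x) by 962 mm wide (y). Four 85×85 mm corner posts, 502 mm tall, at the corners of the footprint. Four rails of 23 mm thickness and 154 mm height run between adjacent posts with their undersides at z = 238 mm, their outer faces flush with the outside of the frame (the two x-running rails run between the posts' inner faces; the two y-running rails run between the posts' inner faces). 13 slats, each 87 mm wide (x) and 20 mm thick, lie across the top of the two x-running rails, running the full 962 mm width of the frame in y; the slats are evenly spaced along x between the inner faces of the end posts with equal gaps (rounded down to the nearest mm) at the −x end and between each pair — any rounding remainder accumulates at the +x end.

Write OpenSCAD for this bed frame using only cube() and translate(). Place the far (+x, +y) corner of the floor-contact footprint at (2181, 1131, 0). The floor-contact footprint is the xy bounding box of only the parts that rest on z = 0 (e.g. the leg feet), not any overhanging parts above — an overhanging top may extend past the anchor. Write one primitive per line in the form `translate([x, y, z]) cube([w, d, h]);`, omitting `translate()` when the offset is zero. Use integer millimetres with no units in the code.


translate([140, 169, 0]) cube([85, 85, 502]);
translate([140, 1046, 0]) cube([85, 85, 502]);
translate([2096, 169, 0]) cube([85, 85, 502]);
translate([2096, 1046, 0]) cube([85, 85, 502]);
translate([225, 169, 238]) cube([1871, 23, 154]);
translate([225, 1108, 238]) cube([1871, 23, 154]);
translate([140, 254, 238]) cube([23, 792, 154]);
translate([2158, 254, 238]) cube([23, 792, 154]);
translate([277, 169, 392]) cube([87, 962, 20]);
translate([416, 169, 392]) cube([87, 962, 20]);
translate([555, 169, 392]) cube([87, 962, 20]);
translate([694, 169, 392]) cube([87, 962, 20]);
translate([833, 169, 392]) cube([87, 962, 20]);
translate([972, 169, 392]) cube([87, 962, 20]);
translate([1111, 169, 392]) cube([87, 962, 20]);
translate([1250, 169, 392]) cube([87, 962, 20]);
translate([1389, 169, 392]) cube([87, 962, 20]);
translate([1528, 169, 392]) cube([87, 962, 20]);
translate([1667, 169, 392]) cube([87, 962, 20]);
translate([1806, 169, 392]) cube([87, 962, 20]);
translate([1945, 169, 392]) cube([87, 962, 20]);


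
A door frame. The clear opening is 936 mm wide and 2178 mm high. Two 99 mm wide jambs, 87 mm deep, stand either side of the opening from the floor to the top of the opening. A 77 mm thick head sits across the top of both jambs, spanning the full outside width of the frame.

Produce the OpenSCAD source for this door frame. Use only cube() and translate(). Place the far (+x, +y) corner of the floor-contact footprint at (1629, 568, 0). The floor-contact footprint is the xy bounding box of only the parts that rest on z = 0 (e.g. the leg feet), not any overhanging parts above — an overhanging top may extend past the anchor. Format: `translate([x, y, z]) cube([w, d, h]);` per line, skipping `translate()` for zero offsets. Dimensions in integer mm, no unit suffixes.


translate([495, 481, 0]) cube([99, 87, 2178]);
translate([1530, 481, 0]) cube([99, 87, 2178]);
translate([495, 481, 2178]) cube([1134, 87, 77]);


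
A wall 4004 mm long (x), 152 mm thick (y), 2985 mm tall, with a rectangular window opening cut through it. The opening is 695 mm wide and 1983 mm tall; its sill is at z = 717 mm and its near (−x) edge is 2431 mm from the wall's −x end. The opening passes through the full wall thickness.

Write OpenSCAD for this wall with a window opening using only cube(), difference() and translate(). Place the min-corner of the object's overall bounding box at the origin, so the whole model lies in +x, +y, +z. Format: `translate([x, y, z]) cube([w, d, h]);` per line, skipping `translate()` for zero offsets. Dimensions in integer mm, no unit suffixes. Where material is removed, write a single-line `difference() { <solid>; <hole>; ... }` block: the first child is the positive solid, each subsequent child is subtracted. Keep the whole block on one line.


difference() { cube([4004, 152, 2985]); translate([2431, 0, 717]) cube([695, 152, 1983]); }


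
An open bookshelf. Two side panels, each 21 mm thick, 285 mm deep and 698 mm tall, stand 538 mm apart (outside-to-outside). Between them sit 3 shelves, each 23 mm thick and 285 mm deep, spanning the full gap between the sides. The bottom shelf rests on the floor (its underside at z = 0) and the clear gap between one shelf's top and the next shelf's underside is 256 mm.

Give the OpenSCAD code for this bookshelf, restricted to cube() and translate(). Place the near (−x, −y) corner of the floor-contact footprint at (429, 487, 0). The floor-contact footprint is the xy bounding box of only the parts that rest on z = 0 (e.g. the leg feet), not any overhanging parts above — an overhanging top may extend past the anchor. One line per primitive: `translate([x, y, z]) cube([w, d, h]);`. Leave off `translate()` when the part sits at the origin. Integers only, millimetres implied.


translate([429, 487, 0]) cube([21, 285, 698]);
translate([946, 487, 0]) cube([21, 285, 698]);
translate([450, 487, 0]) cube([496, 285, 23]);
translate([450, 487, 279]) cube([496, 285, 23]);
translate([450, 487, 558]) cube([496, 285, 23]);


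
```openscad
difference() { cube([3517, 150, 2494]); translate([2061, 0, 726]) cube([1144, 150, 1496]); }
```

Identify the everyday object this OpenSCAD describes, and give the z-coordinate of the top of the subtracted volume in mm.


A wall with a window opening. The window head height is 2222 mm.

A wall with a rectangular opening subtracted — a window. Sill at z = 726, opening 1496 mm tall, so the head is at 726 + 1496 = 2222 mm.


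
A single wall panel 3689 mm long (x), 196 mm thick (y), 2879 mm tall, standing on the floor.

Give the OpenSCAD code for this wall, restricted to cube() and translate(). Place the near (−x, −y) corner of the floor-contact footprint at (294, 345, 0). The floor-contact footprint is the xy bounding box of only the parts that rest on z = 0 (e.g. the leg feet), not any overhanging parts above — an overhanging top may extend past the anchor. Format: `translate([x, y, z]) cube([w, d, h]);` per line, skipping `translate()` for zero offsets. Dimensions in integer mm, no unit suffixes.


translate([294, 345, 0]) cube([3689, 196, 2879]);


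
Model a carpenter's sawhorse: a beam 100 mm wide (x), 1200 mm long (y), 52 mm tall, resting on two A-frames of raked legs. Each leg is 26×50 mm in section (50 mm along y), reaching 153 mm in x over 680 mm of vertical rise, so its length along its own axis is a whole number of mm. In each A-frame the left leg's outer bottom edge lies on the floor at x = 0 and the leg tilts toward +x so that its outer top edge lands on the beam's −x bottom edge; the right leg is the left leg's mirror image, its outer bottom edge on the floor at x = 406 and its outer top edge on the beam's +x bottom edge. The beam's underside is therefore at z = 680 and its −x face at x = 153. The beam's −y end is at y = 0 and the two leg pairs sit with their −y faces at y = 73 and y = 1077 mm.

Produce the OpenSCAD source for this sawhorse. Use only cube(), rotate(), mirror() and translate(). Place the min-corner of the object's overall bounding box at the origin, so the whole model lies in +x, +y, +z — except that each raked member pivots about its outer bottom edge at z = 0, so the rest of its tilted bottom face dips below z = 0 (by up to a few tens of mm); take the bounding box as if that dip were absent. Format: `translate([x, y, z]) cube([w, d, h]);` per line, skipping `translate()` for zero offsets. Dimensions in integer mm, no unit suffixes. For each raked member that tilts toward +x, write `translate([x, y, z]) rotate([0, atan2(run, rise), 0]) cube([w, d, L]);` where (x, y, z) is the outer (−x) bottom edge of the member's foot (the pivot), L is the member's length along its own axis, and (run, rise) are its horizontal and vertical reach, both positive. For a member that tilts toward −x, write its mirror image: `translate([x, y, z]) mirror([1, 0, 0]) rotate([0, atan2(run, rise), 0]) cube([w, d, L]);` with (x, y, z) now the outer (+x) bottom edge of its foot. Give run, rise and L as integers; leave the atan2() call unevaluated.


translate([153, 0, 680]) cube([100, 1200, 52]);
translate([0, 73, 0]) rotate([0, atan2(153, 680), 0]) cube([26, 50, 697]);
translate([406, 73, 0]) mirror([1, 0, 0]) rotate([0, atan2(153, 680), 0]) cube([26, 50, 697]);
translate([0, 1077, 0]) rotate([0, atan2(153, 680), 0]) cube([26, 50, 697]);
translate([406, 1077, 0]) mirror([1, 0, 0]) rotate([0, atan2(153, 680), 0]) cube([26, 50, 697]);


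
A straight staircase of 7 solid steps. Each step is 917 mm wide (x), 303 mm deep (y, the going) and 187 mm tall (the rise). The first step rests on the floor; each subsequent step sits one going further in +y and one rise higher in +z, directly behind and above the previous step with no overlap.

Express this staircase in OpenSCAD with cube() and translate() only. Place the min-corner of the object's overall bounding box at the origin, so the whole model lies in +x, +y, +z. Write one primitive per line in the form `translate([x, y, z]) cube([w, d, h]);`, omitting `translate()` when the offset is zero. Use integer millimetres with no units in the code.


cube([917, 303, 187]);
translate([0, 303, 187]) cube([917, 303, 187]);
translate([0, 606, 374]) cube([917, 303, 187]);
translate([0, 909, 561]) cube([917, 303, 187]);
translate([0, 1212, 748]) cube([917, 303, 187]);
translate([0, 1515, 935]) cube([917, 303, 187]);
translate([0, 1818, 1122]) cube([917, 303, 187]);


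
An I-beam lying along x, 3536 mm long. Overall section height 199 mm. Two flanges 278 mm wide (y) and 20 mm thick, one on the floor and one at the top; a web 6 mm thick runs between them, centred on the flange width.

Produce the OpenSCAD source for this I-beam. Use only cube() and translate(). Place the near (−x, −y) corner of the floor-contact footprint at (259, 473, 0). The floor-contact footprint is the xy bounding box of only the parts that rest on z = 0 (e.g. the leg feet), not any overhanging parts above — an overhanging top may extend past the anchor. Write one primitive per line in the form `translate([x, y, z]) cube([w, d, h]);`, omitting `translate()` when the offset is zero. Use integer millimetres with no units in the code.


translate([259, 473, 0]) cube([3536, 278, 20]);
translate([259, 609, 20]) cube([3536, 6, 159]);
translate([259, 473, 179]) cube([3536, 278, 20]);


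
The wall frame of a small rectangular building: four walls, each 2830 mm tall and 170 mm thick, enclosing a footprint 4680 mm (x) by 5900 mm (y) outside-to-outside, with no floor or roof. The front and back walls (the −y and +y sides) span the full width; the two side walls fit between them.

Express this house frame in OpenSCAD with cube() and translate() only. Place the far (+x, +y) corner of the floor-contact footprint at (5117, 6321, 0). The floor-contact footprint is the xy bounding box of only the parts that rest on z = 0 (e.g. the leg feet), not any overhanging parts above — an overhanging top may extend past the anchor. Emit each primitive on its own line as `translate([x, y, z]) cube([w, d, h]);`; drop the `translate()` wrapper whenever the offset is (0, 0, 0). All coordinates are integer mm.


translate([437, 421, 0]) cube([4680, 170, 2830]);
translate([437, 6151, 0]) cube([4680, 170, 2830]);
translate([437, 591, 0]) cube([170, 5560, 2830]);
translate([4947, 591, 0]) cube([170, 5560, 2830]);


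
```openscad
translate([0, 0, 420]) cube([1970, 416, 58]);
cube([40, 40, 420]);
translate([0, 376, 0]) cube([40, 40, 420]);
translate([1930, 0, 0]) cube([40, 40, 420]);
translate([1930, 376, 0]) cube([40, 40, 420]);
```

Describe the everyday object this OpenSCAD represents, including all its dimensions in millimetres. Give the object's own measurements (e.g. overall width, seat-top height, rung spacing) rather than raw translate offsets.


A bench: a 1970×416 mm seat slab, 58 mm thick, top at z = 478 mm, on four 40×40 mm square legs flush with the seat corners and standing on z = 0.


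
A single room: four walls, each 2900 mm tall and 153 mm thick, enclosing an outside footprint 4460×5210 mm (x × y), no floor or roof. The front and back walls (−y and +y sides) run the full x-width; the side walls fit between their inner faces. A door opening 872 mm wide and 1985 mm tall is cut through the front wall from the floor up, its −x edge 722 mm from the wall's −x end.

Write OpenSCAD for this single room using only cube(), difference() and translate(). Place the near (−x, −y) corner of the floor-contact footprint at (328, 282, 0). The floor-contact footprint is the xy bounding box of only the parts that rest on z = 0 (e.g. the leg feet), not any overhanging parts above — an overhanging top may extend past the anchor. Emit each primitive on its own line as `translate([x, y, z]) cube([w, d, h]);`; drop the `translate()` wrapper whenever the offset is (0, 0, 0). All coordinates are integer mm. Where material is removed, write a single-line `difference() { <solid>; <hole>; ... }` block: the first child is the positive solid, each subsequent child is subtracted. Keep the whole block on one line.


difference() { translate([328, 282, 0]) cube([4460, 153, 2900]); translate([1050, 282, 0]) cube([872, 153, 1985]); }
translate([328, 5339, 0]) cube([4460, 153, 2900]);
translate([328, 435, 0]) cube([153, 4904, 2900]);
translate([4635, 435, 0]) cube([153, 4904, 2900]);


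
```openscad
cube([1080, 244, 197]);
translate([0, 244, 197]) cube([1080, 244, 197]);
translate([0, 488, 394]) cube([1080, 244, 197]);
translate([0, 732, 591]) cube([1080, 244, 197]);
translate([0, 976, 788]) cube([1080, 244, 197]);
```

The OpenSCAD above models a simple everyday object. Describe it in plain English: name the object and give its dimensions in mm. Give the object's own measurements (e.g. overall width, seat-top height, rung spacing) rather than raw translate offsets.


A straight staircase of 5 solid steps. Each step is 1080 mm wide (x), 244 mm deep (y, the going) and 197 mm tall (the rise). The first step rests on the floor; each subsequent step sits one going further in +y and one rise higher in +z, directly behind and above the previous step with no overlap.


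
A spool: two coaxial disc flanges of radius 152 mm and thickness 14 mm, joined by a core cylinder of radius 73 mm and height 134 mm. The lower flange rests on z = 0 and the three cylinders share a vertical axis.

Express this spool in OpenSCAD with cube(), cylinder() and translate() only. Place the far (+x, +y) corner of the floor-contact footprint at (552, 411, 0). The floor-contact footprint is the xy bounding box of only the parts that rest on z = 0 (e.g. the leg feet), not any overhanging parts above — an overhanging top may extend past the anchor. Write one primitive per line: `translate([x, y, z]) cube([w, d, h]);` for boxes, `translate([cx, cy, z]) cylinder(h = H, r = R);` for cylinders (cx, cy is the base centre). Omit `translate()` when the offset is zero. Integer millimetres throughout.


translate([400, 259, 0]) cylinder(h = 14, r = 152);
translate([400, 259, 14]) cylinder(h = 134, r = 73);
translate([400, 259, 148]) cylinder(h = 14, r = 152);


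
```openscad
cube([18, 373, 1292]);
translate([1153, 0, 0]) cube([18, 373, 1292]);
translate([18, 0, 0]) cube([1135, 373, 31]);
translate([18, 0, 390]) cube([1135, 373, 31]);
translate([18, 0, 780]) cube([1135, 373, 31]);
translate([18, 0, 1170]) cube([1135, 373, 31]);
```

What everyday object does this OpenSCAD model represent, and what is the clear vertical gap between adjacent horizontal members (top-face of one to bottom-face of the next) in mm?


A bookshelf. The clear shelf gap is 359 mm.

Two tall side panels with 4 horizontal boards between them — a bookshelf. The first two shelf undersides are at z = 0 and z = 390; with shelf thickness 31, the clear gap is 390 − 0 − 31 = 359 mm.


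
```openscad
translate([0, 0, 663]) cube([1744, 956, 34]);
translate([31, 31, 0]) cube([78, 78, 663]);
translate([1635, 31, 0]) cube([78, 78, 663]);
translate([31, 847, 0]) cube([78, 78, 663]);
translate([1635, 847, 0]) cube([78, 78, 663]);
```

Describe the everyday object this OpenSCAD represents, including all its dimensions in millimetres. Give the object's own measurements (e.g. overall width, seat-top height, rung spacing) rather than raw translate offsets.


A rectangular dining table. The top is 1744×956×34 mm with its upper surface at z = 697 mm. It stands on four 78×78 mm square legs, each inset 31 mm from the nearest pair of top edges, running from the floor to the underside of the top.


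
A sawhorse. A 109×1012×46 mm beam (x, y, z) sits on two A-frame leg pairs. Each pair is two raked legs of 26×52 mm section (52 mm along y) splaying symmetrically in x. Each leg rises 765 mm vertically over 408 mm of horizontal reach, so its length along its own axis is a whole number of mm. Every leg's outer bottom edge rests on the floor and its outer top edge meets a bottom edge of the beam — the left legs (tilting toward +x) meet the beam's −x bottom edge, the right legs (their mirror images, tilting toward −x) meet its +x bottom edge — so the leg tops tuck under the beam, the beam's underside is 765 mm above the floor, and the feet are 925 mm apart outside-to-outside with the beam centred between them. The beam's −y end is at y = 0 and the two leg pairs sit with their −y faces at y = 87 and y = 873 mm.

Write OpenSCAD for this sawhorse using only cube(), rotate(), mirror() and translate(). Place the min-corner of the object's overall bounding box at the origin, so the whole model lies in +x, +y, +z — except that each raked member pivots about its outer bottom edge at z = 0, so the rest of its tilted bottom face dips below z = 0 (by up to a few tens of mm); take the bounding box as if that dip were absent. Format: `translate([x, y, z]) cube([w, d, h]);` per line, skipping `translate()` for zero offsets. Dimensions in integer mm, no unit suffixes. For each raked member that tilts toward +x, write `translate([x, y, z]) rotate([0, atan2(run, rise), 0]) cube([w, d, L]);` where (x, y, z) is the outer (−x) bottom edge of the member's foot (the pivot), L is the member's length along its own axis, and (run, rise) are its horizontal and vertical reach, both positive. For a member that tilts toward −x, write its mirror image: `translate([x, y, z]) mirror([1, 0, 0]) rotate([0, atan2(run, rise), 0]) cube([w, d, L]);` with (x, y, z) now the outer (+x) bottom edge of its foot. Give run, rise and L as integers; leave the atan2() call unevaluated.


// leg length = √(408² + 765²) = 867
// right-leg outer foot x = 2·408 + 109 = 925
// beam min-corner = (408, 0, 765)
translate([408, 0, 765]) cube([109, 1012, 46]);
translate([0, 87, 0]) rotate([0, atan2(408, 765), 0]) cube([26, 52, 867]);
translate([925, 87, 0]) mirror([1, 0, 0]) rotate([0, atan2(408, 765), 0]) cube([26, 52, 867]);
translate([0, 873, 0]) rotate([0, atan2(408, 765), 0]) cube([26, 52, 867]);
translate([925, 873, 0]) mirror([1, 0, 0]) rotate([0, atan2(408, 765), 0]) cube([26, 52, 867]);


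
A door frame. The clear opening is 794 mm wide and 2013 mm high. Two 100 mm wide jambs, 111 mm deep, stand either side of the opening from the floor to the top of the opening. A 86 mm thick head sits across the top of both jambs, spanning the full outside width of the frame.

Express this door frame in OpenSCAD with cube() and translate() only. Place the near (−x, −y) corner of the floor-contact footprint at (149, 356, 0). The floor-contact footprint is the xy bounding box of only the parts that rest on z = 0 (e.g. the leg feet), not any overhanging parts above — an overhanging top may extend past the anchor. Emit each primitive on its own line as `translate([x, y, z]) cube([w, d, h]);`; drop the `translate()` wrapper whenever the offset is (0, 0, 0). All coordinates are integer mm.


translate([149, 356, 0]) cube([100, 111, 2013]);
translate([1043, 356, 0]) cube([100, 111, 2013]);
translate([149, 356, 2013]) cube([994, 111, 86]);


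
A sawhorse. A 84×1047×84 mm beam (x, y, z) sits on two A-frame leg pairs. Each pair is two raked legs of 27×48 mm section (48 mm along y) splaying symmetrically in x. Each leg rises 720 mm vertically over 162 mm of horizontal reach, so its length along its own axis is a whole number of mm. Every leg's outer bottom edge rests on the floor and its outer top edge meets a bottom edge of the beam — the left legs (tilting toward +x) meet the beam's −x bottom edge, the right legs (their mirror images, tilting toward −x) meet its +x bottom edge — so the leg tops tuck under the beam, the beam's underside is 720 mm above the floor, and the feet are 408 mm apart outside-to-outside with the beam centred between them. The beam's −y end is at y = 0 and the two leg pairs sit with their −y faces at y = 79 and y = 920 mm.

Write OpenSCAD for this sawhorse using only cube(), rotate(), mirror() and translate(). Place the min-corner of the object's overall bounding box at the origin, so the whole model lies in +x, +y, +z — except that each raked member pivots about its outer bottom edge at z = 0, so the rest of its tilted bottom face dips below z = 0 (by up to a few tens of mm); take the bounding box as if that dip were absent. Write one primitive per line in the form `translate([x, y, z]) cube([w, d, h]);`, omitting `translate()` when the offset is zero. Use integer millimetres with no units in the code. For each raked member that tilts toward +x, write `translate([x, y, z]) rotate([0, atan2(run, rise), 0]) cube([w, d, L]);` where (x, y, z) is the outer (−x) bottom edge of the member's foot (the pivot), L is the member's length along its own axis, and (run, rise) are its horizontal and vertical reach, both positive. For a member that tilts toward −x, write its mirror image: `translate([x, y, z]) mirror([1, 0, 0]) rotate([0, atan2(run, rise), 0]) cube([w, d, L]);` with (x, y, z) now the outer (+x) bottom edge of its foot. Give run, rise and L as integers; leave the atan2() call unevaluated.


translate([162, 0, 720]) cube([84, 1047, 84]);
translate([0, 79, 0]) rotate([0, atan2(162, 720), 0]) cube([27, 48, 738]);
translate([408, 79, 0]) mirror([1, 0, 0]) rotate([0, atan2(162, 720), 0]) cube([27, 48, 738]);
translate([0, 920, 0]) rotate([0, atan2(162, 720), 0]) cube([27, 48, 738]);
translate([408, 920, 0]) mirror([1, 0, 0]) rotate([0, atan2(162, 720), 0]) cube([27, 48, 738]);


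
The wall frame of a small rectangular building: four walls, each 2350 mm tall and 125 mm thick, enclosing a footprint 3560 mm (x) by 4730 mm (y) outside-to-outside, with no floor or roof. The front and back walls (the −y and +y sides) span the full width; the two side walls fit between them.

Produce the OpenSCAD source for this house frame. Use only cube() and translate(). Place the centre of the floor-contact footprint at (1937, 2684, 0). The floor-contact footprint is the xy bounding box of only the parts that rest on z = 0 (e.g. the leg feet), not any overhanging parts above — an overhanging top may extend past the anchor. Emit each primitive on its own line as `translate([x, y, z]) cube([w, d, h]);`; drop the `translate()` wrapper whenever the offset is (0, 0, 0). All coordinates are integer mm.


translate([157, 319, 0]) cube([3560, 125, 2350]);
translate([157, 4924, 0]) cube([3560, 125, 2350]);
translate([157, 444, 0]) cube([125, 4480, 2350]);
translate([3592, 444, 0]) cube([125, 4480, 2350]);


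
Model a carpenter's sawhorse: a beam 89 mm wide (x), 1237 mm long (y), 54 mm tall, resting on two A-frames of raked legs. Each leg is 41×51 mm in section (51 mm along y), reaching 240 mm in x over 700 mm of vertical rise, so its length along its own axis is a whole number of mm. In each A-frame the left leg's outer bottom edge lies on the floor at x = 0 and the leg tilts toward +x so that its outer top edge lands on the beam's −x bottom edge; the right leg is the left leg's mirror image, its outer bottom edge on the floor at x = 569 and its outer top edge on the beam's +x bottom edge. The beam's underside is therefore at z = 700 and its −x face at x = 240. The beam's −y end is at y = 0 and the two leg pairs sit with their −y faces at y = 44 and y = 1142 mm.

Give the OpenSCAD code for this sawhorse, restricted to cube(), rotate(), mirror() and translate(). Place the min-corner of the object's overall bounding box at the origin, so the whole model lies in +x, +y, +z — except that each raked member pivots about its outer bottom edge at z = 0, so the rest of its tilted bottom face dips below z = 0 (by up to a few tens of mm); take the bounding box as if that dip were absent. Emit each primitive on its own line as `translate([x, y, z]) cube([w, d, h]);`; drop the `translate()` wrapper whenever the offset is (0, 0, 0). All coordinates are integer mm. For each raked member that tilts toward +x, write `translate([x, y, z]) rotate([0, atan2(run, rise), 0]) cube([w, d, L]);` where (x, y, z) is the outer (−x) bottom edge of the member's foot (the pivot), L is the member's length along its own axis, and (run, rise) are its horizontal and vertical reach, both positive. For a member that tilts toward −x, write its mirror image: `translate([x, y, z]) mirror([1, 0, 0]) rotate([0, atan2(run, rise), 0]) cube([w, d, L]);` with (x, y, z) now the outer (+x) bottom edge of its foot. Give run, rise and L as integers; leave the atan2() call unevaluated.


translate([240, 0, 700]) cube([89, 1237, 54]);
translate([0, 44, 0]) rotate([0, atan2(240, 700), 0]) cube([41, 51, 740]);
translate([569, 44, 0]) mirror([1, 0, 0]) rotate([0, atan2(240, 700), 0]) cube([41, 51, 740]);
translate([0, 1142, 0]) rotate([0, atan2(240, 700), 0]) cube([41, 51, 740]);
translate([569, 1142, 0]) mirror([1, 0, 0]) rotate([0, atan2(240, 700), 0]) cube([41, 51, 740]);


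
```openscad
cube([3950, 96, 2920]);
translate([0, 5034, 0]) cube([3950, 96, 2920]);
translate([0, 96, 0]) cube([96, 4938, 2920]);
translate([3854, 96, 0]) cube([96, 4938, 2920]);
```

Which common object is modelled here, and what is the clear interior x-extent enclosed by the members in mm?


A house (or room) frame. The interior width is 3758 mm.

Four 2920 mm walls enclosing a rectangle with no floor or roof — a room or house frame. Outside width is 3950 mm and wall thickness is 96 mm, so the interior width is 3950 − 2 × 96 = 3758 mm.


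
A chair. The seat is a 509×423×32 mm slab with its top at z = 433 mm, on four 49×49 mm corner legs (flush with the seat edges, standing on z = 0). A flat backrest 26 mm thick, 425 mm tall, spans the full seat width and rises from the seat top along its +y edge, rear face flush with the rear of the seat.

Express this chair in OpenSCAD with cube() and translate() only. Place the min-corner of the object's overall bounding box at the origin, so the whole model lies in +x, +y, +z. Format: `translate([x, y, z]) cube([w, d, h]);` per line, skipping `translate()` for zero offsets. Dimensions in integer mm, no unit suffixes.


translate([0, 0, 401]) cube([509, 423, 32]);
cube([49, 49, 401]);
translate([460, 0, 0]) cube([49, 49, 401]);
translate([0, 374, 0]) cube([49, 49, 401]);
translate([460, 374, 0]) cube([49, 49, 401]);
translate([0, 397, 433]) cube([509, 26, 425]);


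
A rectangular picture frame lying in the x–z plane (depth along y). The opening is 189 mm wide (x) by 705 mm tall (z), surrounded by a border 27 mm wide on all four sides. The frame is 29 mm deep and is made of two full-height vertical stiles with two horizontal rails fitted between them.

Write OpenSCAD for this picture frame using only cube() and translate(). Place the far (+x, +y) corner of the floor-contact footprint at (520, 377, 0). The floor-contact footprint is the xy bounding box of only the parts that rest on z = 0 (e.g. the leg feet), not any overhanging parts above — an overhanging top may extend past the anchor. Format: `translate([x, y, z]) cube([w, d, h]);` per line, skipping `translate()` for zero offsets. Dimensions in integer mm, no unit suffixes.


translate([277, 348, 0]) cube([27, 29, 759]);
translate([493, 348, 0]) cube([27, 29, 759]);
translate([304, 348, 0]) cube([189, 29, 27]);
translate([304, 348, 732]) cube([189, 29, 27]);


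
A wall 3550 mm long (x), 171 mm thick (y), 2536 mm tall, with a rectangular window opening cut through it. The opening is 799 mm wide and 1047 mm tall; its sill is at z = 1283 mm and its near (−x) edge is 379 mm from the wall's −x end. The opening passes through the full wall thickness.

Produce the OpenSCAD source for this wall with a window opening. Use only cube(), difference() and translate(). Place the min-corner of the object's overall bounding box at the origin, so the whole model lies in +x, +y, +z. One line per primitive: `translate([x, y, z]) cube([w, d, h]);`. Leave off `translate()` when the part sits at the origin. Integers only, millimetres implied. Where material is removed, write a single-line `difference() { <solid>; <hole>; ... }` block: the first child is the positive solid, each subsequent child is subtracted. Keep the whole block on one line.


difference() { cube([3550, 171, 2536]); translate([379, 0, 1283]) cube([799, 171, 1047]); }


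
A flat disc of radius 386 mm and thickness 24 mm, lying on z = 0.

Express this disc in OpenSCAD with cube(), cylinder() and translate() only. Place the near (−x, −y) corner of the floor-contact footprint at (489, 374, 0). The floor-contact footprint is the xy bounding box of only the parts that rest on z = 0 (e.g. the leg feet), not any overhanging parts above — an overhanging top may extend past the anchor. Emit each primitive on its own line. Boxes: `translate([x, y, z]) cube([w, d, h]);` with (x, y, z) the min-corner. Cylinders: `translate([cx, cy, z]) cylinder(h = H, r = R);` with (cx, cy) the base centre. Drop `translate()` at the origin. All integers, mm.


translate([875, 760, 0]) cylinder(h = 24, r = 386);


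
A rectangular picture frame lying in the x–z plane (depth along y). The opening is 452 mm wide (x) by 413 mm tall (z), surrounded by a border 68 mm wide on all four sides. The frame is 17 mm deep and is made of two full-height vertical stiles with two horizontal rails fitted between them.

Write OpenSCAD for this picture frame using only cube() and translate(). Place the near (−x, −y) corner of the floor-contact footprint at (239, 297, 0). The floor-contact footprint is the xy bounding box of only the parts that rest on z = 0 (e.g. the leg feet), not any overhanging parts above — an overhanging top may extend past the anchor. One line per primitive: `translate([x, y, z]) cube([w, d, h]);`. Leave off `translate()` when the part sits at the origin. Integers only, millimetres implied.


translate([239, 297, 0]) cube([68, 17, 549]);
translate([759, 297, 0]) cube([68, 17, 549]);
translate([307, 297, 0]) cube([452, 17, 68]);
translate([307, 297, 481]) cube([452, 17, 68]);


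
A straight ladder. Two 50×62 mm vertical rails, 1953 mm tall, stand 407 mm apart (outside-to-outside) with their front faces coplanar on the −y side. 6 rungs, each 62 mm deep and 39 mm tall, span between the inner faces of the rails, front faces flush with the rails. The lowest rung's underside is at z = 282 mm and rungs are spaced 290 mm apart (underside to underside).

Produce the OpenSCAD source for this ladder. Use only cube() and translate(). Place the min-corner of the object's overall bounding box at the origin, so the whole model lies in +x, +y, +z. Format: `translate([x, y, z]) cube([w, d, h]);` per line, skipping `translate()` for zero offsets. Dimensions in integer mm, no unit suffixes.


cube([50, 62, 1953]);
translate([357, 0, 0]) cube([50, 62, 1953]);
translate([50, 0, 282]) cube([307, 62, 39]);
translate([50, 0, 572]) cube([307, 62, 39]);
translate([50, 0, 862]) cube([307, 62, 39]);
translate([50, 0, 1152]) cube([307, 62, 39]);
translate([50, 0, 1442]) cube([307, 62, 39]);
translate([50, 0, 1732]) cube([307, 62, 39]);


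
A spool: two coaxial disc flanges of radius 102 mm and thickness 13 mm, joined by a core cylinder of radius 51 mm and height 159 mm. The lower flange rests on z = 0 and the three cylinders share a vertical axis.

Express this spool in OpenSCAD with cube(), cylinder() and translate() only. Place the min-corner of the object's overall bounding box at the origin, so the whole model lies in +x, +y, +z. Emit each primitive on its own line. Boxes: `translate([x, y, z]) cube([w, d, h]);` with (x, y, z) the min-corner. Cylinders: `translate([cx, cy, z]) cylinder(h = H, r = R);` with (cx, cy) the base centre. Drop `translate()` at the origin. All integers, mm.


translate([102, 102, 0]) cylinder(h = 13, r = 102);
translate([102, 102, 13]) cylinder(h = 159, r = 51);
translate([102, 102, 172]) cylinder(h = 13, r = 102);


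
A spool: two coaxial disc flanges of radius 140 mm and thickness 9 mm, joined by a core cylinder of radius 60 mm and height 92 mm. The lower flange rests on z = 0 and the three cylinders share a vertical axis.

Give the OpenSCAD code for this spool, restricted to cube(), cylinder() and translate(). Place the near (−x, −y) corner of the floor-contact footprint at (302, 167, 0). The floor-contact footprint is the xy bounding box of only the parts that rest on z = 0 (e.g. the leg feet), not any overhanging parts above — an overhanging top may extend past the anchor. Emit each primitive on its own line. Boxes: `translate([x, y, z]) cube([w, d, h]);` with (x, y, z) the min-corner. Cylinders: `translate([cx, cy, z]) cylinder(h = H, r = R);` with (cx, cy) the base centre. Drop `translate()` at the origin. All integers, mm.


translate([442, 307, 0]) cylinder(h = 9, r = 140);
translate([442, 307, 9]) cylinder(h = 92, r = 60);
translate([442, 307, 101]) cylinder(h = 9, r = 140);


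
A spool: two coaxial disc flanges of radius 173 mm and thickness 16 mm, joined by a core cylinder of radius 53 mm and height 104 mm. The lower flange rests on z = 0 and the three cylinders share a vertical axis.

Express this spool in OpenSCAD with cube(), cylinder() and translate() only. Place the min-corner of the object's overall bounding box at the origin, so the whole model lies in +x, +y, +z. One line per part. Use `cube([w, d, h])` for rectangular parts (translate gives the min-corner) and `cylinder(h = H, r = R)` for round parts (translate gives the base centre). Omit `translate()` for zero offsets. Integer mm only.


translate([173, 173, 0]) cylinder(h = 16, r = 173);
translate([173, 173, 16]) cylinder(h = 104, r = 53);
translate([173, 173, 120]) cylinder(h = 16, r = 173);


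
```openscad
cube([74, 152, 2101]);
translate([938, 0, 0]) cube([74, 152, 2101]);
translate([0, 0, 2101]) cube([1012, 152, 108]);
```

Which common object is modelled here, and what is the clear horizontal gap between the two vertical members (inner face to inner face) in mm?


A door frame. The clear opening width is 864 mm.

Two 2101 mm tall posts with a header on top — a door frame. The left jamb is 74 mm wide at x = 0; the right jamb starts at x = 938. The clear opening is 938 − 74 = 864 mm.


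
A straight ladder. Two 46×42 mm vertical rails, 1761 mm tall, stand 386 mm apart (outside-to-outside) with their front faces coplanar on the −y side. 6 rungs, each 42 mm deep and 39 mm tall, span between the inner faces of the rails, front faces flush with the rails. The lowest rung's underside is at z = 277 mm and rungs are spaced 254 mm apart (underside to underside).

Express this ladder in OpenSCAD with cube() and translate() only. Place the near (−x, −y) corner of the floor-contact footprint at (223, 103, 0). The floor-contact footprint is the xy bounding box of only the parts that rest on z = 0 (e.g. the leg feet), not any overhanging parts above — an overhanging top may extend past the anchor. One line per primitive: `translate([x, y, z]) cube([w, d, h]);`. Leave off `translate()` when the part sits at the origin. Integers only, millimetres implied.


translate([223, 103, 0]) cube([46, 42, 1761]);
translate([563, 103, 0]) cube([46, 42, 1761]);
translate([269, 103, 277]) cube([294, 42, 39]);
translate([269, 103, 531]) cube([294, 42, 39]);
translate([269, 103, 785]) cube([294, 42, 39]);
translate([269, 103, 1039]) cube([294, 42, 39]);
translate([269, 103, 1293]) cube([294, 42, 39]);
translate([269, 103, 1547]) cube([294, 42, 39]);


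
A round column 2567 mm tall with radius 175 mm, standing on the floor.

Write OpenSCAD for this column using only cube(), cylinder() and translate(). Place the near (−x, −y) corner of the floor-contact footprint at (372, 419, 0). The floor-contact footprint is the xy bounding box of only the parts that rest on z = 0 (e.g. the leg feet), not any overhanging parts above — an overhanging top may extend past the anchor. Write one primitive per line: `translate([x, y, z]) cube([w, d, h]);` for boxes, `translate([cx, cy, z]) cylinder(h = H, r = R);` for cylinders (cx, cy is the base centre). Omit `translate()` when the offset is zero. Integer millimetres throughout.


translate([547, 594, 0]) cylinder(h = 2567, r = 175);


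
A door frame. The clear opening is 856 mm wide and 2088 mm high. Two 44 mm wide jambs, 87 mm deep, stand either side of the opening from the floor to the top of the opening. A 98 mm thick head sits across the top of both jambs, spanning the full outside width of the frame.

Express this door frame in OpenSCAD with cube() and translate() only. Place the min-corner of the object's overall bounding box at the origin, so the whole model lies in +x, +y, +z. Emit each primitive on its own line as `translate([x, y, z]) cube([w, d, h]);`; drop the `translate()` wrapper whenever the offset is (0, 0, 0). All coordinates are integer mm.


cube([44, 87, 2088]);
translate([900, 0, 0]) cube([44, 87, 2088]);
translate([0, 0, 2088]) cube([944, 87, 98]);


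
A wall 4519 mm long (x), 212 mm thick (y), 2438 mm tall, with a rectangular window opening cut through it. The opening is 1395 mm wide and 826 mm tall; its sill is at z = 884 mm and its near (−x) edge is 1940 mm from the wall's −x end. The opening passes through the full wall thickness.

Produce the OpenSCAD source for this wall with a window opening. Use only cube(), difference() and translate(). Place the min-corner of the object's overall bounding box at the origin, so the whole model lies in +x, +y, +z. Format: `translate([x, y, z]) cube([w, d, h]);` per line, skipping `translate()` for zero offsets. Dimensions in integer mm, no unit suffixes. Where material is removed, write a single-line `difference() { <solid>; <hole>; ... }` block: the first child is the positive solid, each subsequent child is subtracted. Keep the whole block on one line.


difference() { cube([4519, 212, 2438]); translate([1940, 0, 884]) cube([1395, 212, 826]); }


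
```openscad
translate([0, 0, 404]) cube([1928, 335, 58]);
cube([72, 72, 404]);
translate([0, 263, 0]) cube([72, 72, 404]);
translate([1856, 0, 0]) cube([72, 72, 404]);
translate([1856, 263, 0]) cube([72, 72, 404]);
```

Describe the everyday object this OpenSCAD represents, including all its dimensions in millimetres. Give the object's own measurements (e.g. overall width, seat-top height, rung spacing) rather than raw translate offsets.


A long wooden bench with a 1928 mm (x) × 335 mm (y) seat, 58 mm thick, its top surface 462 mm above the floor. Four 72 mm square legs at the seat corners, flush with the edges, run from z = 0 to the seat underside.
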